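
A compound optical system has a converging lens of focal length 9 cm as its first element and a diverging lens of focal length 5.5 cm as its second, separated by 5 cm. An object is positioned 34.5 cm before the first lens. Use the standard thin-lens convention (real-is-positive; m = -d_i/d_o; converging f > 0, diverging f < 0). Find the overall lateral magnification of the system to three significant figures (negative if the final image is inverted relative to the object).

Applying the thin-lens equation to the first lens, 1/9 = 1/34.5 + 1/d_i1, which gives d_i1 = 12.176 cm.
Its lateral magnification is m_1 = -d_i1/d_o1 = -(12.176)/34.5 = -0.3529.
Since 12.176 cm > 5 cm, the first image lies past the second lens and serves as a virtual object: d_o2 = L - d_i1 = -7.176 cm.
Applying the thin-lens equation again with f_2 = -5.5 cm and d_o2 = -7.176 cm gives d_i2 = -23.544 cm.
m_2 = -(-23.544)/(-7.176) = -3.2807.
Overall magnification: m = m_1 m_2 = 1.1579.

1.16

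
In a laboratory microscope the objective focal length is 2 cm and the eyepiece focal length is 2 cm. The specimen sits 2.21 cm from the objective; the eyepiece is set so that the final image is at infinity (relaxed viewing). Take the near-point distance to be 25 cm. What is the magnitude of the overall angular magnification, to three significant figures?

119

Objective: 1/d_i = 1/f_obj - 1/d_o = 1/2 - 1/2.21 = 0.04751 cm^-1, so d_i = 21.048 cm.
m_obj = -d_i/d_o = -21.048/2.21 = -9.524.
Eyepiece angular magnification (image at infinity): M_eye = D/f_e = 25/2 = 12.500.
Overall M = m_obj x M_eye = (-9.524)(12.500) = -119.05.
|M| = 119.05.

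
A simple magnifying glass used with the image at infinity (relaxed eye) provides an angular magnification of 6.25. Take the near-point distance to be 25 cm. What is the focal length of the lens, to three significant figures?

4.00 cm

For the image at infinity, M = D/f.
f = D/M = 25/6.25 = 4.000 cm.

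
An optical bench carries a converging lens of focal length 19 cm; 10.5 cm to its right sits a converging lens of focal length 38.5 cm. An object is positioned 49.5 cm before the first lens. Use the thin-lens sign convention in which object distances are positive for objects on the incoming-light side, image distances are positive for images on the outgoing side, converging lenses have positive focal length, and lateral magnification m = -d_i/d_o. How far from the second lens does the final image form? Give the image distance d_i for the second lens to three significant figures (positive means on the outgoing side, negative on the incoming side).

Lens 1: 1/d_i1 = 1/f_1 - 1/d_o1 = 1/19 - 1/49.5 = 0.03243 cm^-1, so d_i1 = 30.836 cm.
This image would form 30.836 cm past lens 1, i.e. 20.336 cm beyond lens 2, so it is a virtual object for lens 2: d_o2 = 10.5 - 30.836 = -20.336 cm.
Lens 2: 1/d_i2 = 1/f_2 - 1/d_o2 = 1/38.5 - 1/(-20.336) = 0.07515 cm^-1, so d_i2 = 13.307 cm.

13.3 cm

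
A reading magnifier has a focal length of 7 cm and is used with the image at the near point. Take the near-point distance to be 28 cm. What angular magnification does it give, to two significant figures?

M = 1 + D/f = 1 + 28/7 = 5.000.

5.0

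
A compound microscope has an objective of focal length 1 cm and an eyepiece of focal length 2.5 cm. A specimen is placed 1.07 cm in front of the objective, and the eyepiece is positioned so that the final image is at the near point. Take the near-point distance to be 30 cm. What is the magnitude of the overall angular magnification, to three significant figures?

Objective: 1/d_i = 1/f_obj - 1/d_o = 1/1 - 1/1.07 = 0.06542 cm^-1, so d_i = 15.286 cm.
m_obj = -d_i/d_o = -15.286/1.07 = -14.286.
Eyepiece angular magnification (image at near point): M_eye = 1 + D/f_e = 1 + 30/2.5 = 13.000.
Overall M = m_obj x M_eye = (-14.286)(13.000) = -185.71.
|M| = 185.71.

186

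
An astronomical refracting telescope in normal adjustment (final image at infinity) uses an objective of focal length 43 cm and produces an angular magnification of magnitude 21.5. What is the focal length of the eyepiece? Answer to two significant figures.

|M| = f_obj/f_eye, so f_eye = f_obj/|M| = 43/21.5 = 2.000 cm.

2.0 cm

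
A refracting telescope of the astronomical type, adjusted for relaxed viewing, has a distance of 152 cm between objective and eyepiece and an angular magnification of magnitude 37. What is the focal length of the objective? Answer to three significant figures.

148 cm

In normal adjustment the tube length equals f_obj + f_eye and |M| = f_obj/f_eye.
So f_obj = 37 f_eye and 37 f_eye + f_eye = 152 cm, giving f_eye = 152/38 = 4.000 cm and f_obj = 148.000 cm.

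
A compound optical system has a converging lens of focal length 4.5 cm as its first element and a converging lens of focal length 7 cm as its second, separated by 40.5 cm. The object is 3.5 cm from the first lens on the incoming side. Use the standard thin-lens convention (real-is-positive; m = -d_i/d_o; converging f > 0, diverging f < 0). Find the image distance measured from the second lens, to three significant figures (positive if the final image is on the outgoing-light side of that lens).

7.99 cm

Applying the thin-lens equation to the first lens, 1/4.5 = 1/3.5 + 1/d_i1, which gives d_i1 = -15.750 cm.
The intermediate image is virtual, 15.750 cm to the left of lens 1, so d_o2 = L - d_i1 = 40.5 - (-15.750) = 56.250 cm.
Applying the thin-lens equation again with f_2 = 7 cm and d_o2 = 56.250 cm gives d_i2 = 7.995 cm.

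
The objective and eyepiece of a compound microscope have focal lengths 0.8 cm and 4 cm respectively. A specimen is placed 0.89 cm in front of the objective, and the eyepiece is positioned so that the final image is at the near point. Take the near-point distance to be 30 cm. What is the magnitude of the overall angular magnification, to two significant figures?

76

Objective: 1/d_i = 1/f_obj - 1/d_o = 1/0.8 - 1/0.89 = 0.12640 cm^-1, so d_i = 7.911 cm.
m_obj = -d_i/d_o = -7.911/0.89 = -8.889.
Eyepiece angular magnification (image at near point): M_eye = 1 + D/f_e = 1 + 30/4 = 8.500.
Overall M = m_obj x M_eye = (-8.889)(8.500) = -75.56.
|M| = 75.56.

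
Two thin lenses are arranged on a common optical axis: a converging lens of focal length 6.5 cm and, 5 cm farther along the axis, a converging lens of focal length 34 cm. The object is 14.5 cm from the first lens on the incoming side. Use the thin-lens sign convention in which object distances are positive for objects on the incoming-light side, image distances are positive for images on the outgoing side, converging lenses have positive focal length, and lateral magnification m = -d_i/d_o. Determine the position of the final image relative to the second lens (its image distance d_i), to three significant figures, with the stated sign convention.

Lens 1: 1/d_i1 = 1/f_1 - 1/d_o1 = 1/6.5 - 1/14.5 = 0.08488 cm^-1, so d_i1 = 11.781 cm.
This image would form 11.781 cm past lens 1, i.e. 6.781 cm beyond lens 2, so it is a virtual object for lens 2: d_o2 = 5 - 11.781 = -6.781 cm.
Lens 2: 1/d_i2 = 1/f_2 - 1/d_o2 = 1/34 - 1/(-6.781) = 0.17688 cm^-1, so d_i2 = 5.654 cm.

5.65 cm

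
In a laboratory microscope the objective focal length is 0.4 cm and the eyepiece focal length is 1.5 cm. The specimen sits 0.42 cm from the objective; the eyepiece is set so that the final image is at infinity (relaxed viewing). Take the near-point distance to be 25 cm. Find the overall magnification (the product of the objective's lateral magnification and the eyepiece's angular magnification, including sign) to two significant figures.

Objective: 1/d_i = 1/f_obj - 1/d_o = 1/0.4 - 1/0.42 = 0.11905 cm^-1, so d_i = 8.400 cm.
m_obj = -d_i/d_o = -8.400/0.42 = -20.000.
Eyepiece angular magnification (image at infinity): M_eye = D/f_e = 25/1.5 = 16.667.
Overall M = m_obj x M_eye = (-20.000)(16.667) = -333.33.

-330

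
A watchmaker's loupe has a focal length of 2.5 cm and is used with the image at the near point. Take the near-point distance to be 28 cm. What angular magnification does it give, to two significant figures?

12

M = 1 + D/f = 1 + 28/2.5 = 12.200.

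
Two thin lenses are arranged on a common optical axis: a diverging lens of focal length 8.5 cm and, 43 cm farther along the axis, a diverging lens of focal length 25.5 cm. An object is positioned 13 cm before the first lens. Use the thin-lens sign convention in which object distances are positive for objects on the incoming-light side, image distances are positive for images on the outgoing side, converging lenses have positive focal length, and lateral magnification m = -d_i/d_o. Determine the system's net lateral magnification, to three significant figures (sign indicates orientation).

Applying the thin-lens equation to the first lens, 1/(-8.5) = 1/13 + 1/d_i1, which gives d_i1 = -5.140 cm.
Its lateral magnification is m_1 = -d_i1/d_o1 = -(-5.140)/13 = 0.3953.
The intermediate image is virtual, 5.140 cm to the left of lens 1, so d_o2 = L - d_i1 = 43 - (-5.140) = 48.140 cm.
Applying the thin-lens equation again with f_2 = -25.5 cm and d_o2 = 48.140 cm gives d_i2 = -16.670 cm.
m_2 = -(-16.670)/(48.140) = 0.3463.
The system's lateral magnification is m_1 m_2 = (0.3953)(0.3463) = 0.1369.

0.137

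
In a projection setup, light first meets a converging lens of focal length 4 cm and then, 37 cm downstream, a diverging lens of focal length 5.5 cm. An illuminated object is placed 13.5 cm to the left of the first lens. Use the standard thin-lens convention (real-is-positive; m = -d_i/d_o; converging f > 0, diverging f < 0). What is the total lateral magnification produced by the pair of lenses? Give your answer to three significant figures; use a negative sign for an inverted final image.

-0.0629

First lens: d_i1 = 1/(1/4 - 1/13.5) = 5.684 cm.
m_1 = -(5.684)/13.5 = -0.4211.
That image sits 31.316 cm in front of the second lens, so d_o2 = 31.316 cm.
Second lens: d_i2 = 1/(1/(-5.5) - 1/(31.316)) = -4.678 cm.
m_2 = -(-4.678)/(31.316) = 0.1494.
Total m = m_1 x m_2 = (-0.4211)(0.1494) = -0.0629.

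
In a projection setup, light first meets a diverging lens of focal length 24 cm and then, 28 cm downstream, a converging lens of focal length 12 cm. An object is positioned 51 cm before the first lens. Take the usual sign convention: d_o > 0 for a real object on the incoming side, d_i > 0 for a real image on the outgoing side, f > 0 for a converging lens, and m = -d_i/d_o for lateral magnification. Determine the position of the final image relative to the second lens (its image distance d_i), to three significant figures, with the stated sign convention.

Applying the thin-lens equation to the first lens, 1/(-24) = 1/51 + 1/d_i1, which gives d_i1 = -16.320 cm.
The intermediate image is virtual, 16.320 cm to the left of lens 1, so d_o2 = L - d_i1 = 28 - (-16.320) = 44.320 cm.
Applying the thin-lens equation again with f_2 = 12 cm and d_o2 = 44.320 cm gives d_i2 = 16.455 cm.

16.5 cm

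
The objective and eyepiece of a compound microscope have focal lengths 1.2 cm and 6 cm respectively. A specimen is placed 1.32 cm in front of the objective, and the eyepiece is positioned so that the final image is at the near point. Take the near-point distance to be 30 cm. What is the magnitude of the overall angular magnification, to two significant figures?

60

Objective: 1/d_i = 1/f_obj - 1/d_o = 1/1.2 - 1/1.32 = 0.07576 cm^-1, so d_i = 13.200 cm.
m_obj = -d_i/d_o = -13.200/1.32 = -10.000.
Eyepiece angular magnification (image at near point): M_eye = 1 + D/f_e = 1 + 30/6 = 6.000.
Overall M = m_obj x M_eye = (-10.000)(6.000) = -60.00.
|M| = 60.00.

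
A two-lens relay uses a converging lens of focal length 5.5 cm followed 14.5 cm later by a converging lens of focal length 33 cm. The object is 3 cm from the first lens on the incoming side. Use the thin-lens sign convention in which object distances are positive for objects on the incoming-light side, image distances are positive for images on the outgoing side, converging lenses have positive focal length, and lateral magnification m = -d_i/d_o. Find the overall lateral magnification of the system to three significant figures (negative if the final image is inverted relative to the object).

Lens 1: 1/d_i1 = 1/f_1 - 1/d_o1 = 1/5.5 - 1/3 = -0.15152 cm^-1, so d_i1 = -6.600 cm.
m_1 = -(-6.600)/3 = 2.2000.
With d_i1 < 0 the first image is virtual and lies on the object side; the object distance for lens 2 is d_o2 = 14.5 - (-6.600) = 21.100 cm.
Lens 2: 1/d_i2 = 1/f_2 - 1/d_o2 = 1/33 - 1/(21.100) = -0.01709 cm^-1, so d_i2 = -58.513 cm.
m_2 = -(-58.513)/(21.100) = 2.7731.
Total m = m_1 x m_2 = (2.2000)(2.7731) = 6.1008.

6.10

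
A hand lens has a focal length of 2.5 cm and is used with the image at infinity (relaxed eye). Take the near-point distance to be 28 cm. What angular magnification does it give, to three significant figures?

11.2

M = D/f = 28/2.5 = 11.200.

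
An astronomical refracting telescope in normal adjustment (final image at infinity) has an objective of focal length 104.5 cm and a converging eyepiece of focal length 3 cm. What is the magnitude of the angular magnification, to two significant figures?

|M| = f_obj/|f_eye| = 104.5/3 = 34.833.

35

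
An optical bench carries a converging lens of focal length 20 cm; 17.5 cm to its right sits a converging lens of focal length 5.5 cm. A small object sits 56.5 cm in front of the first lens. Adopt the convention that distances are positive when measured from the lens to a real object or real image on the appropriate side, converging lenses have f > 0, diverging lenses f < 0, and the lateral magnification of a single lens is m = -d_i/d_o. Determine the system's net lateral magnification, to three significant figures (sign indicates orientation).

Lens 1: 1/d_i1 = 1/f_1 - 1/d_o1 = 1/20 - 1/56.5 = 0.03230 cm^-1, so d_i1 = 30.959 cm.
m_1 = -(30.959)/56.5 = -0.5479.
This image would form 30.959 cm past lens 1, i.e. 13.459 cm beyond lens 2, so it is a virtual object for lens 2: d_o2 = 17.5 - 30.959 = -13.459 cm.
Lens 2: 1/d_i2 = 1/f_2 - 1/d_o2 = 1/5.5 - 1/(-13.459) = 0.25612 cm^-1, so d_i2 = 3.904 cm.
m_2 = -(3.904)/(-13.459) = 0.2901.
Overall magnification: m = m_1 m_2 = -0.1590.

-0.159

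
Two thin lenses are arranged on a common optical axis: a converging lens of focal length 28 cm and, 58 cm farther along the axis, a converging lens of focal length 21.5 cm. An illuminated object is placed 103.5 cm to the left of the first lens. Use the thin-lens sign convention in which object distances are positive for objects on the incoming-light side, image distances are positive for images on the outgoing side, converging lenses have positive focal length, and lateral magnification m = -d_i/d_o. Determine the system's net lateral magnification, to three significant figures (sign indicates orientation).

-4.23

First lens: d_i1 = 1/(1/28 - 1/103.5) = 38.384 cm.
m_1 = -(38.384)/103.5 = -0.3709.
The intermediate image is 38.384 cm to the right of lens 1, so d_o2 = L - d_i1 = 58 - 38.384 = 19.616 cm.
Second lens: d_i2 = 1/(1/21.5 - 1/(19.616)) = -223.842 cm.
m_2 = -(-223.842)/(19.616) = 11.4112.
The system's lateral magnification is m_1 m_2 = (-0.3709)(11.4112) = -4.2320.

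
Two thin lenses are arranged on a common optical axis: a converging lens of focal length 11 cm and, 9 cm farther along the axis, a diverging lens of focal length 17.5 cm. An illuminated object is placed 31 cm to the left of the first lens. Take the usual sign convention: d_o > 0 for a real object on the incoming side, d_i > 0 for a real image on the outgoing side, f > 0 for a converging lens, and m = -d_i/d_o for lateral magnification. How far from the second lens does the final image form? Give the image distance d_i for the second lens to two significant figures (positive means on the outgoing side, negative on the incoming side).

15 cm

Lens 1: 1/d_i1 = 1/f_1 - 1/d_o1 = 1/11 - 1/31 = 0.05865 cm^-1, so d_i1 = 17.050 cm.
This image would form 17.050 cm past lens 1, i.e. 8.050 cm beyond lens 2, so it is a virtual object for lens 2: d_o2 = 9 - 17.050 = -8.050 cm.
Lens 2: 1/d_i2 = 1/f_2 - 1/d_o2 = 1/(-17.5) - 1/(-8.050) = 0.06708 cm^-1, so d_i2 = 14.907 cm.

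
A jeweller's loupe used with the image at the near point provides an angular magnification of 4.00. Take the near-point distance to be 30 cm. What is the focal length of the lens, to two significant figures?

10 cm

For the image at the near point, M = 1 + D/f.
f = D/(M - 1) = 30/(4.0 - 1) = 10.000 cm.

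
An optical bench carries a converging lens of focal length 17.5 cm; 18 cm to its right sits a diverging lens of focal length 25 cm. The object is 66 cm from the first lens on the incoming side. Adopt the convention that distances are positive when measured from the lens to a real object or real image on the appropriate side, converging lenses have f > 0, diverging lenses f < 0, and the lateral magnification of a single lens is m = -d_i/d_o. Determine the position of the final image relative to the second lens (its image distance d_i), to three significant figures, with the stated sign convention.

Lens 1: 1/d_i1 = 1/f_1 - 1/d_o1 = 1/17.5 - 1/66 = 0.04199 cm^-1, so d_i1 = 23.814 cm.
Since 23.814 cm > 18 cm, the first image lies past the second lens and serves as a virtual object: d_o2 = L - d_i1 = -5.814 cm.
Lens 2: 1/d_i2 = 1/f_2 - 1/d_o2 = 1/(-25) - 1/(-5.814) = 0.13199 cm^-1, so d_i2 = 7.577 cm.

7.58 cm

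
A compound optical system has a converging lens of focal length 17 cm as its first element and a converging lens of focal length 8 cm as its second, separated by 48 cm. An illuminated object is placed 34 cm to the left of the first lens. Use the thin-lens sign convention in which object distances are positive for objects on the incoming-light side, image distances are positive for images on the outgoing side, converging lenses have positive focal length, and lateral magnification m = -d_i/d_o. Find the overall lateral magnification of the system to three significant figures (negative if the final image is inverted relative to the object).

1.33

First lens: d_i1 = 1/(1/17 - 1/34) = 34.000 cm.
m_1 = -(34.000)/34 = -1.0000.
The intermediate image is 34.000 cm to the right of lens 1, so d_o2 = L - d_i1 = 48 - 34.000 = 14.000 cm.
Second lens: d_i2 = 1/(1/8 - 1/(14.000)) = 18.667 cm.
m_2 = -(18.667)/(14.000) = -1.3333.
The system's lateral magnification is m_1 m_2 = (-1.0000)(-1.3333) = 1.3333.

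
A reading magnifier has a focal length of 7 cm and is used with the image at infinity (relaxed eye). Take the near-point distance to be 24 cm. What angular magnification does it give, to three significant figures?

M = D/f = 24/7 = 3.429.

3.43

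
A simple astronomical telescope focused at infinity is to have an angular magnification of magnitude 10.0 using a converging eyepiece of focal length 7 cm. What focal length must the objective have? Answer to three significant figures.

70.0 cm

|M| = f_obj/|f_eye|, so f_obj = |M| x |f_eye| = 10.0 x 7 = 70.000 cm.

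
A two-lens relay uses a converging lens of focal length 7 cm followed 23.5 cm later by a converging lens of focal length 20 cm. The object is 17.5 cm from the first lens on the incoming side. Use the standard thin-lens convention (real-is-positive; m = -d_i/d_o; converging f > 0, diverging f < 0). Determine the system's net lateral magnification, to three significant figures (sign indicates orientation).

-1.63

Lens 1: 1/d_i1 = 1/f_1 - 1/d_o1 = 1/7 - 1/17.5 = 0.08571 cm^-1, so d_i1 = 11.667 cm.
m_1 = -(11.667)/17.5 = -0.6667.
The intermediate image is 11.667 cm to the right of lens 1, so d_o2 = L - d_i1 = 23.5 - 11.667 = 11.833 cm.
Lens 2: 1/d_i2 = 1/f_2 - 1/d_o2 = 1/20 - 1/(11.833) = -0.03451 cm^-1, so d_i2 = -28.980 cm.
m_2 = -(-28.980)/(11.833) = 2.4490.
The system's lateral magnification is m_1 m_2 = (-0.6667)(2.4490) = -1.6327.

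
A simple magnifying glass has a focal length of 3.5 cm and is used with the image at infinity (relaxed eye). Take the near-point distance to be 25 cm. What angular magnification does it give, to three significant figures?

7.14

M = D/f = 25/3.5 = 7.143.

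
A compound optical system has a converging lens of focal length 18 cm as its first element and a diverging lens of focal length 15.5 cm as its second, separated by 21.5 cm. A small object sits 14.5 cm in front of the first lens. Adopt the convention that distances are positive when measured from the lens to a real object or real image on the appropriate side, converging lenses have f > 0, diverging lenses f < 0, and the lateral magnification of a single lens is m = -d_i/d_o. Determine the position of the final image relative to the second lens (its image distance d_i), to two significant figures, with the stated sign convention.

First lens: d_i1 = 1/(1/18 - 1/14.5) = -74.571 cm.
The intermediate image is virtual, 74.571 cm to the left of lens 1, so d_o2 = L - d_i1 = 21.5 - (-74.571) = 96.071 cm.
Second lens: d_i2 = 1/(1/(-15.5) - 1/(96.071)) = -13.347 cm.

-13 cm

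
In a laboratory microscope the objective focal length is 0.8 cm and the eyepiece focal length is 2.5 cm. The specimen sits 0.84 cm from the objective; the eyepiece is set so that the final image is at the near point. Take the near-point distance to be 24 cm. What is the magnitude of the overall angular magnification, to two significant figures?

210

Objective: 1/d_i = 1/f_obj - 1/d_o = 1/0.8 - 1/0.84 = 0.05952 cm^-1, so d_i = 16.800 cm.
m_obj = -d_i/d_o = -16.800/0.84 = -20.000.
Eyepiece angular magnification (image at near point): M_eye = 1 + D/f_e = 1 + 24/2.5 = 10.600.
Overall M = m_obj x M_eye = (-20.000)(10.600) = -212.00.
|M| = 212.00.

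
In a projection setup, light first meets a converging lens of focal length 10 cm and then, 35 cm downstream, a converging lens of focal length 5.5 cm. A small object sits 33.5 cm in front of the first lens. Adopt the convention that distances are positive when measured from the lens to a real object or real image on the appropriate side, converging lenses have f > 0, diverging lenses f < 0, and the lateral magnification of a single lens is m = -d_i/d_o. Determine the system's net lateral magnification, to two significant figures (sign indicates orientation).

0.15

Applying the thin-lens equation to the first lens, 1/10 = 1/33.5 + 1/d_i1, which gives d_i1 = 14.255 cm.
Its lateral magnification is m_1 = -d_i1/d_o1 = -(14.255)/33.5 = -0.4255.
Object distance for lens 2: d_o2 = 35 - 14.255 = 20.745 cm.
Applying the thin-lens equation again with f_2 = 5.5 cm and d_o2 = 20.745 cm gives d_i2 = 7.484 cm.
m_2 = -(7.484)/(20.745) = -0.3608.
Overall magnification: m = m_1 m_2 = 0.1535.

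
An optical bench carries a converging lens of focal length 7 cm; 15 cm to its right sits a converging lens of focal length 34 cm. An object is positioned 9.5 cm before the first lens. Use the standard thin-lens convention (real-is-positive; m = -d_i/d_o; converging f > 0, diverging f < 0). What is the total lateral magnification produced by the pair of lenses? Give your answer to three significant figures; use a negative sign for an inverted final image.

-2.09

Applying the thin-lens equation to the first lens, 1/7 = 1/9.5 + 1/d_i1, which gives d_i1 = 26.600 cm.
Its lateral magnification is m_1 = -d_i1/d_o1 = -(26.600)/9.5 = -2.8000.
Since 26.600 cm > 15 cm, the first image lies past the second lens and serves as a virtual object: d_o2 = L - d_i1 = -11.600 cm.
Applying the thin-lens equation again with f_2 = 34 cm and d_o2 = -11.600 cm gives d_i2 = 8.649 cm.
m_2 = -(8.649)/(-11.600) = 0.7456.
The system's lateral magnification is m_1 m_2 = (-2.8000)(0.7456) = -2.0877.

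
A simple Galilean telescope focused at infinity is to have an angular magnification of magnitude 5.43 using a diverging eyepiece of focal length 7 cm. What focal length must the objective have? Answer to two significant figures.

38 cm

|M| = f_obj/|f_eye|, so f_obj = |M| x |f_eye| = 5.43 x 7 = 38.010 cm.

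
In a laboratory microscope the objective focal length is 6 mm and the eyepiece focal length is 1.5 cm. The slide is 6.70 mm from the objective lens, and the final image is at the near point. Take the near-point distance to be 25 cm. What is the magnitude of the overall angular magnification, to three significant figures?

151

Convert to cm: f_obj = 6 mm = 0.6 cm; d_o = 6.70 mm = 0.67 cm.
Objective: 1/d_i = 1/f_obj - 1/d_o = 1/0.6 - 1/0.67 = 0.17413 cm^-1, so d_i = 5.743 cm.
m_obj = -d_i/d_o = -5.743/0.67 = -8.571.
Eyepiece angular magnification (image at near point): M_eye = 1 + D/f_e = 1 + 25/1.5 = 17.667.
Overall M = m_obj x M_eye = (-8.571)(17.667) = -151.43.
|M| = 151.43.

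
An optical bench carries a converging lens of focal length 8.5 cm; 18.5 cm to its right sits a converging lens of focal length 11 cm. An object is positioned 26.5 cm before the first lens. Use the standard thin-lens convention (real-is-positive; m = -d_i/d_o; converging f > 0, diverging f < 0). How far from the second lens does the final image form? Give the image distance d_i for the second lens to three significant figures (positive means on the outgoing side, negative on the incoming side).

-13.1 cm

Lens 1: 1/d_i1 = 1/f_1 - 1/d_o1 = 1/8.5 - 1/26.5 = 0.07991 cm^-1, so d_i1 = 12.514 cm.
Object distance for lens 2: d_o2 = 18.5 - 12.514 = 5.986 cm.
Lens 2: 1/d_i2 = 1/f_2 - 1/d_o2 = 1/11 - 1/(5.986) = -0.07614 cm^-1, so d_i2 = -13.133 cm.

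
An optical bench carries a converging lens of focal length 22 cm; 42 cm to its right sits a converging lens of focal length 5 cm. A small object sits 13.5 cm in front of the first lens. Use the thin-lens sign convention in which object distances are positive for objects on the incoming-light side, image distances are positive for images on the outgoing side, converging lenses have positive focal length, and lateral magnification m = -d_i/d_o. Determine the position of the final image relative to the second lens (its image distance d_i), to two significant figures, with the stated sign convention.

5.3 cm

Lens 1: 1/d_i1 = 1/f_1 - 1/d_o1 = 1/22 - 1/13.5 = -0.02862 cm^-1, so d_i1 = -34.941 cm.
The intermediate image is virtual, 34.941 cm to the left of lens 1, so d_o2 = L - d_i1 = 42 - (-34.941) = 76.941 cm.
Lens 2: 1/d_i2 = 1/f_2 - 1/d_o2 = 1/5 - 1/(76.941) = 0.18700 cm^-1, so d_i2 = 5.348 cm.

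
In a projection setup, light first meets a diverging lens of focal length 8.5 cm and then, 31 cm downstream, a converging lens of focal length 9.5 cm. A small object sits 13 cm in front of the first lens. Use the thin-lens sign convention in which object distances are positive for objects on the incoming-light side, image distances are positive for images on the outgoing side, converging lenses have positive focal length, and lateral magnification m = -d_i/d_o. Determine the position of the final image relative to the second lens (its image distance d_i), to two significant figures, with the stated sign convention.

13 cm

First lens: d_i1 = 1/(1/(-8.5) - 1/13) = -5.140 cm.
With d_i1 < 0 the first image is virtual and lies on the object side; the object distance for lens 2 is d_o2 = 31 - (-5.140) = 36.140 cm.
Second lens: d_i2 = 1/(1/9.5 - 1/(36.140)) = 12.888 cm.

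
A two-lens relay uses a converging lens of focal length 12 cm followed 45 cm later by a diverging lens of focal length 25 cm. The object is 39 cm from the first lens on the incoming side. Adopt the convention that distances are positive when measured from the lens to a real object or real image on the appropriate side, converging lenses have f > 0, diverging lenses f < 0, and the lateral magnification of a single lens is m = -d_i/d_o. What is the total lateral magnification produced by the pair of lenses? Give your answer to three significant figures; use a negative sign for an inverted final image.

First lens: d_i1 = 1/(1/12 - 1/39) = 17.333 cm.
m_1 = -(17.333)/39 = -0.4444.
Object distance for lens 2: d_o2 = 45 - 17.333 = 27.667 cm.
Second lens: d_i2 = 1/(1/(-25) - 1/(27.667)) = -13.133 cm.
m_2 = -(-13.133)/(27.667) = 0.4747.
Overall magnification: m = m_1 m_2 = -0.2110.

-0.211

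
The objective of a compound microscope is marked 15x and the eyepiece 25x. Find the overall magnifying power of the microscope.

375

The overall magnification of a compound microscope is the product of the objective and eyepiece magnifications:
M = M_obj x M_eye = 15 x 25 = 375.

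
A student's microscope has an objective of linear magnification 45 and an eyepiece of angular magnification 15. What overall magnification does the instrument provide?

The overall magnification of a compound microscope is the product of the objective and eyepiece magnifications:
M = M_obj x M_eye = 45 x 15 = 675.

675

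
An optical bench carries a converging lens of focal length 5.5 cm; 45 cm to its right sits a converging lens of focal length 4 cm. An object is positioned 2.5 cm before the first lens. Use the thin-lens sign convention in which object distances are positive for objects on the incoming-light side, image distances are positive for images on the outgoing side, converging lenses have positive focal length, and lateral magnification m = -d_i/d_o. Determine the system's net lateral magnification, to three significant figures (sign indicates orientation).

-0.161

Applying the thin-lens equation to the first lens, 1/5.5 = 1/2.5 + 1/d_i1, which gives d_i1 = -4.583 cm.
Its lateral magnification is m_1 = -d_i1/d_o1 = -(-4.583)/2.5 = 1.8333.
With d_i1 < 0 the first image is virtual and lies on the object side; the object distance for lens 2 is d_o2 = 45 - (-4.583) = 49.583 cm.
Applying the thin-lens equation again with f_2 = 4 cm and d_o2 = 49.583 cm gives d_i2 = 4.351 cm.
m_2 = -(4.351)/(49.583) = -0.0878.
Total m = m_1 x m_2 = (1.8333)(-0.0878) = -0.1609.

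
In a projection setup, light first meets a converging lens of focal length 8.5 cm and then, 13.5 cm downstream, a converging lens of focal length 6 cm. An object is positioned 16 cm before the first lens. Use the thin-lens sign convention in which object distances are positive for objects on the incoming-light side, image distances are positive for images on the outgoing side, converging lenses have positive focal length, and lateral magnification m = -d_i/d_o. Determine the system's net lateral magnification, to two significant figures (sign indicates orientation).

-0.64

Applying the thin-lens equation to the first lens, 1/8.5 = 1/16 + 1/d_i1, which gives d_i1 = 18.133 cm.
Its lateral magnification is m_1 = -d_i1/d_o1 = -(18.133)/16 = -1.1333.
This image would form 18.133 cm past lens 1, i.e. 4.633 cm beyond lens 2, so it is a virtual object for lens 2: d_o2 = 13.5 - 18.133 = -4.633 cm.
Applying the thin-lens equation again with f_2 = 6 cm and d_o2 = -4.633 cm gives d_i2 = 2.614 cm.
m_2 = -(2.614)/(-4.633) = 0.5643.
Total m = m_1 x m_2 = (-1.1333)(0.5643) = -0.6395.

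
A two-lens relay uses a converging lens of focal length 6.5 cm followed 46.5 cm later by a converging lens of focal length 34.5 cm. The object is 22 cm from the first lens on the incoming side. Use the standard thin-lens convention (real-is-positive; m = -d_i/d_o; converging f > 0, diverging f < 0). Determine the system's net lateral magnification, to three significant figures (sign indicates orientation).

Applying the thin-lens equation to the first lens, 1/6.5 = 1/22 + 1/d_i1, which gives d_i1 = 9.226 cm.
Its lateral magnification is m_1 = -d_i1/d_o1 = -(9.226)/22 = -0.4194.
Object distance for lens 2: d_o2 = 46.5 - 9.226 = 37.274 cm.
Applying the thin-lens equation again with f_2 = 34.5 cm and d_o2 = 37.274 cm gives d_i2 = 463.544 cm.
m_2 = -(463.544)/(37.274) = -12.4360.
Overall magnification: m = m_1 m_2 = 5.2151.

5.22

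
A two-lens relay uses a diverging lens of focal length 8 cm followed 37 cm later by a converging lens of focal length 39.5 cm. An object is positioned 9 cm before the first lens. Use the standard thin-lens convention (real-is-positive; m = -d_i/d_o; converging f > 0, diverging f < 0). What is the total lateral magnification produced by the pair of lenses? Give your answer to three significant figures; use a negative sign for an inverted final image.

-10.7

Lens 1: 1/d_i1 = 1/f_1 - 1/d_o1 = 1/(-8) - 1/9 = -0.23611 cm^-1, so d_i1 = -4.235 cm.
m_1 = -(-4.235)/9 = 0.4706.
With d_i1 < 0 the first image is virtual and lies on the object side; the object distance for lens 2 is d_o2 = 37 - (-4.235) = 41.235 cm.
Lens 2: 1/d_i2 = 1/f_2 - 1/d_o2 = 1/39.5 - 1/(41.235) = 0.00107 cm^-1, so d_i2 = 938.627 cm.
m_2 = -(938.627)/(41.235) = -22.7627.
Total m = m_1 x m_2 = (0.4706)(-22.7627) = -10.7119.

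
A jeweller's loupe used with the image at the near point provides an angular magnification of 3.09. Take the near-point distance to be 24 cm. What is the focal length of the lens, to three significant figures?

11.5 cm

For the image at the near point, M = 1 + D/f.
f = D/(M - 1) = 24/(3.09 - 1) = 11.483 cm.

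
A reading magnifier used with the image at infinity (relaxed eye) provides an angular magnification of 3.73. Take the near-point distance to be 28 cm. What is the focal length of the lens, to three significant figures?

7.51 cm

For the image at infinity, M = D/f.
f = D/M = 28/3.73 = 7.507 cm.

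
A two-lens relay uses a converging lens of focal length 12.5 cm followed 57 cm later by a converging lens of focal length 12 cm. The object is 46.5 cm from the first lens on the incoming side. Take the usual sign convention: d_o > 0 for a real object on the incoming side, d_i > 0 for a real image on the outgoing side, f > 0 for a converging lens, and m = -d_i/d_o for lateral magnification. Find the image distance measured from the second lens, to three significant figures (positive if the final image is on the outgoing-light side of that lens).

Lens 1: 1/d_i1 = 1/f_1 - 1/d_o1 = 1/12.5 - 1/46.5 = 0.05849 cm^-1, so d_i1 = 17.096 cm.
The intermediate image is 17.096 cm to the right of lens 1, so d_o2 = L - d_i1 = 57 - 17.096 = 39.904 cm.
Lens 2: 1/d_i2 = 1/f_2 - 1/d_o2 = 1/12 - 1/(39.904) = 0.05827 cm^-1, so d_i2 = 17.160 cm.

17.2 cm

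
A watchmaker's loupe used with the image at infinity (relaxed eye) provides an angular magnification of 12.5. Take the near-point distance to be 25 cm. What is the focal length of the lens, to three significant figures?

For the image at infinity, M = D/f.
f = D/M = 25/12.5 = 2.000 cm.

2.00 cm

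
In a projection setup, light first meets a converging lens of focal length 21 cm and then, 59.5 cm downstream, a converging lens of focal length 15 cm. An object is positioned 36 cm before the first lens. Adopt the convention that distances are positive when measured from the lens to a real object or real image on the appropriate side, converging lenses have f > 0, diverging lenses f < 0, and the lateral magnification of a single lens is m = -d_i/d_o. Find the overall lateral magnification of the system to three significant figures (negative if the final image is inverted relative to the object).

-3.56

Lens 1: 1/d_i1 = 1/f_1 - 1/d_o1 = 1/21 - 1/36 = 0.01984 cm^-1, so d_i1 = 50.400 cm.
m_1 = -(50.400)/36 = -1.4000.
That image sits 9.100 cm in front of the second lens, so d_o2 = 9.100 cm.
Lens 2: 1/d_i2 = 1/f_2 - 1/d_o2 = 1/15 - 1/(9.100) = -0.04322 cm^-1, so d_i2 = -23.136 cm.
m_2 = -(-23.136)/(9.100) = 2.5424.
The system's lateral magnification is m_1 m_2 = (-1.4000)(2.5424) = -3.5593.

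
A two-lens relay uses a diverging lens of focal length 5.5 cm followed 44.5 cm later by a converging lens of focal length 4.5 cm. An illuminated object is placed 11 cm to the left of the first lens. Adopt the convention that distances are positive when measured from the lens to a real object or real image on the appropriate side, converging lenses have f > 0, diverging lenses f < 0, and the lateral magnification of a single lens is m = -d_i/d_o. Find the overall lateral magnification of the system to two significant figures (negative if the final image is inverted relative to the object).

Applying the thin-lens equation to the first lens, 1/(-5.5) = 1/11 + 1/d_i1, which gives d_i1 = -3.667 cm.
Its lateral magnification is m_1 = -d_i1/d_o1 = -(-3.667)/11 = 0.3333.
The intermediate image is virtual, 3.667 cm to the left of lens 1, so d_o2 = L - d_i1 = 44.5 - (-3.667) = 48.167 cm.
Applying the thin-lens equation again with f_2 = 4.5 cm and d_o2 = 48.167 cm gives d_i2 = 4.964 cm.
m_2 = -(4.964)/(48.167) = -0.1031.
Total m = m_1 x m_2 = (0.3333)(-0.1031) = -0.0344.

-0.034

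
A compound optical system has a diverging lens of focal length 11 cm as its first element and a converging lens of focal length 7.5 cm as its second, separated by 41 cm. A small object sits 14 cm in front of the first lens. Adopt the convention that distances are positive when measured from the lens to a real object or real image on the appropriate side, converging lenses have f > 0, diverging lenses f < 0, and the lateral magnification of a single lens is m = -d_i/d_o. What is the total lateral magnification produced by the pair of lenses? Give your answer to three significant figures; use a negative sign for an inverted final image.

-0.0832

First lens: d_i1 = 1/(1/(-11) - 1/14) = -6.160 cm.
m_1 = -(-6.160)/14 = 0.4400.
With d_i1 < 0 the first image is virtual and lies on the object side; the object distance for lens 2 is d_o2 = 41 - (-6.160) = 47.160 cm.
Second lens: d_i2 = 1/(1/7.5 - 1/(47.160)) = 8.918 cm.
m_2 = -(8.918)/(47.160) = -0.1891.
Overall magnification: m = m_1 m_2 = -0.0832.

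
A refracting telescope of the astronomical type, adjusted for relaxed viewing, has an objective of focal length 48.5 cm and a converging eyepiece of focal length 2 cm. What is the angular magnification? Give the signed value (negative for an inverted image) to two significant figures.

M = -f_obj/f_eye = -48.5/(2) = -24.250.

-24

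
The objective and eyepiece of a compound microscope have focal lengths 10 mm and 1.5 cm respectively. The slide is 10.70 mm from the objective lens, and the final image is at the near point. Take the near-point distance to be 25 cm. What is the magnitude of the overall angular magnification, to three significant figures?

252

Convert to cm: f_obj = 10 mm = 1 cm; d_o = 10.70 mm = 1.07 cm.
Objective: 1/d_i = 1/f_obj - 1/d_o = 1/1 - 1/1.07 = 0.06542 cm^-1, so d_i = 15.286 cm.
m_obj = -d_i/d_o = -15.286/1.07 = -14.286.
Eyepiece angular magnification (image at near point): M_eye = 1 + D/f_e = 1 + 25/1.5 = 17.667.
Overall M = m_obj x M_eye = (-14.286)(17.667) = -252.38.
|M| = 252.38.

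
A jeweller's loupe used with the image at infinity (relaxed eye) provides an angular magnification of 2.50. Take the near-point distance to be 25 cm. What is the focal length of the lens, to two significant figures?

10 cm

For the image at infinity, M = D/f.
f = D/M = 25/2.5 = 10.000 cm.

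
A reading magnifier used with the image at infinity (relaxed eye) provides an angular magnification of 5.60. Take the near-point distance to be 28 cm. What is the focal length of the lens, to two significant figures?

5.0 cm

For the image at infinity, M = D/f.
f = D/M = 28/5.6 = 5.000 cm.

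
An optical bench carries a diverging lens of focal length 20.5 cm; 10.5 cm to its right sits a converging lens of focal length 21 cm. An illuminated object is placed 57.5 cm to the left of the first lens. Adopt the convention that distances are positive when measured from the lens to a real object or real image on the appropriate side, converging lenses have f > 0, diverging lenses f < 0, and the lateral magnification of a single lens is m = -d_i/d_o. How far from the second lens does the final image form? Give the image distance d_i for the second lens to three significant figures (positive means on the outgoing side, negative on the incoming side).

Applying the thin-lens equation to the first lens, 1/(-20.5) = 1/57.5 + 1/d_i1, which gives d_i1 = -15.112 cm.
With d_i1 < 0 the first image is virtual and lies on the object side; the object distance for lens 2 is d_o2 = 10.5 - (-15.112) = 25.612 cm.
Applying the thin-lens equation again with f_2 = 21 cm and d_o2 = 25.612 cm gives d_i2 = 116.616 cm.

117 cm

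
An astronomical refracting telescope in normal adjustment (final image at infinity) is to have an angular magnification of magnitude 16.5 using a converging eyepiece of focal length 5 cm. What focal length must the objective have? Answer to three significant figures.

82.5 cm

|M| = f_obj/|f_eye|, so f_obj = |M| x |f_eye| = 16.5 x 5 = 82.500 cm.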